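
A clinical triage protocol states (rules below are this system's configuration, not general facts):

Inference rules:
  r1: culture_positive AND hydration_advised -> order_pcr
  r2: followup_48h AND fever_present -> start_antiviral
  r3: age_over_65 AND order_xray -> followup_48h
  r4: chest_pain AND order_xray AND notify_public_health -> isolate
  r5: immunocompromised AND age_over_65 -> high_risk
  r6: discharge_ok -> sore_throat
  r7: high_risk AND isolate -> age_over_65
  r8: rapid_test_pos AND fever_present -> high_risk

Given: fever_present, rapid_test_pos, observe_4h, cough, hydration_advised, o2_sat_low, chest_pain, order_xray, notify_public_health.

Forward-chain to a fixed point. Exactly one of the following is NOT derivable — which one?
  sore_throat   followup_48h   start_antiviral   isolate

sore_throat

Round 1: r4 [chest_pain AND order_xray AND notify_public_health -> isolate]; r8 [rapid_test_pos AND fever_present -> high_risk]. New: isolate, high_risk.
Round 2: r7 [high_risk AND isolate -> age_over_65]. New: age_over_65.
Round 3: r3 [age_over_65 AND order_xray -> followup_48h]. New: followup_48h.
Round 4: r2 [followup_48h AND fever_present -> start_antiviral]. New: start_antiviral.
Derived: followup_48h (round 3), isolate (round 1), start_antiviral (round 4). sore_throat never appears in any round.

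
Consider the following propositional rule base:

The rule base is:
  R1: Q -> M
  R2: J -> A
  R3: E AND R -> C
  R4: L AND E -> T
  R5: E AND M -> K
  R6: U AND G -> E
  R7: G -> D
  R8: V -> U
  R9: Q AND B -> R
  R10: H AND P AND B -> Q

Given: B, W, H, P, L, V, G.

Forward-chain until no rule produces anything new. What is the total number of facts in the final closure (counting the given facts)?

Round 1: R7 [G -> D]; R8 [V -> U]; R10 [H AND P AND B -> Q]. New: D, U, Q.
Round 2: R1 [Q -> M]; R6 [U AND G -> E]; R9 [Q AND B -> R]. New: M, E, R.
Round 3: R3 [E AND R -> C]; R4 [L AND E -> T]; R5 [E AND M -> K]. New: C, T, K.
Closure: {B, C, D, E, G, H, K, L, M, P, Q, R, T, U, V, W} — 16 facts.

16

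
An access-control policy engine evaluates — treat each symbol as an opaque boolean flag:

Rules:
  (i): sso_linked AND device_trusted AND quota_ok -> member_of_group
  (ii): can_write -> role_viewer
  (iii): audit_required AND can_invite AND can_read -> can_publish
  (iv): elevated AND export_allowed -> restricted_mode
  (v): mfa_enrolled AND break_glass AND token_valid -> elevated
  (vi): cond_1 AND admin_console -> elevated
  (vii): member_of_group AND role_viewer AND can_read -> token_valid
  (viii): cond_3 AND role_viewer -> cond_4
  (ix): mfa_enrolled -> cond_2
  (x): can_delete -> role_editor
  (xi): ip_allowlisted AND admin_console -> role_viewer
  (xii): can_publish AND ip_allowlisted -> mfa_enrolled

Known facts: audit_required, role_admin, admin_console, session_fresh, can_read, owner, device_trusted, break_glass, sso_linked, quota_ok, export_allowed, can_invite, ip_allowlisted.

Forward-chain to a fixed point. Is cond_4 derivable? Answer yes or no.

Round 1 fires (i), (iii), (xi), giving member_of_group, can_publish, role_viewer.
Round 2 fires (vii), (xii), giving token_valid, mfa_enrolled.
Round 3 fires (v), (ix), giving elevated, cond_2.
Round 4 fires (iv), giving restricted_mode.
Fixed point reached. cond_4 is concluded only by (viii); (viii) needs cond_3 (never derived).

no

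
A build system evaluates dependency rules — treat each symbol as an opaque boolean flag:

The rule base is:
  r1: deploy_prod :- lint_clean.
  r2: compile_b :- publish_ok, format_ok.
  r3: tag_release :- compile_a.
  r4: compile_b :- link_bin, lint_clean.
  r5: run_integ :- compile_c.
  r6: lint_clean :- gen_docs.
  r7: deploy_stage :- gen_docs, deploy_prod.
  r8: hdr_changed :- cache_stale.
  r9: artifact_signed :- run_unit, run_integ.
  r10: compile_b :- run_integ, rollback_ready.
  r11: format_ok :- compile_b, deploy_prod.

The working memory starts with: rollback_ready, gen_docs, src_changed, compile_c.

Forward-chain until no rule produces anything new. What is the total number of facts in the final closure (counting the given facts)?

[1] r5 [run_integ :- compile_c.]; r6 [lint_clean :- gen_docs.]. ⇒ new: run_integ, lint_clean.
[2] r1 [deploy_prod :- lint_clean.]; r10 [compile_b :- run_integ, rollback_ready.]. ⇒ new: deploy_prod, compile_b.
[3] r7 [deploy_stage :- gen_docs, deploy_prod.]; r11 [format_ok :- compile_b, deploy_prod.]. ⇒ new: deploy_stage, format_ok.
Closure: {compile_b, compile_c, deploy_prod, deploy_stage, format_ok, gen_docs, lint_clean, rollback_ready, run_integ, src_changed} — 10 facts.

10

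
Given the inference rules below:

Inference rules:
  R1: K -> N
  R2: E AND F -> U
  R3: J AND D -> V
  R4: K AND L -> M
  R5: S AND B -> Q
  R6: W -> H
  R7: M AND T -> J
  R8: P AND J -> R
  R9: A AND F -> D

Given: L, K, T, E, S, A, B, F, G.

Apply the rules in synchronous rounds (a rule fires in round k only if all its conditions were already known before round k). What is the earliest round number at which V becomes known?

Round 1: R1 [K -> N]; R2 [E AND F -> U]; R4 [K AND L -> M]; R5 [S AND B -> Q]; R9 [A AND F -> D]. New: N, U, M, Q, D.
Round 2: R7 [M AND T -> J]. New: J.
Round 3: R3 [J AND D -> V]. New: V.
V first appears in round 3.

3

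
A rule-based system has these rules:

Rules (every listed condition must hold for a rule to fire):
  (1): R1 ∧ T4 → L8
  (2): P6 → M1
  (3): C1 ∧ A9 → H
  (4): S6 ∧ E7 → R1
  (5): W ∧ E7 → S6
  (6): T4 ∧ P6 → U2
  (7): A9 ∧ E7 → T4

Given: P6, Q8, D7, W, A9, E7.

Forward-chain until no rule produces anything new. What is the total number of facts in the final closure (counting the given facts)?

12

Round 1 — (2), (5), (7), derive M1, S6, T4.
Round 2 — (4), (6), derive R1, U2.
Round 3 — (1), derive L8.
Closure: {A9, D7, E7, L8, M1, P6, Q8, R1, S6, T4, U2, W} — 12 facts.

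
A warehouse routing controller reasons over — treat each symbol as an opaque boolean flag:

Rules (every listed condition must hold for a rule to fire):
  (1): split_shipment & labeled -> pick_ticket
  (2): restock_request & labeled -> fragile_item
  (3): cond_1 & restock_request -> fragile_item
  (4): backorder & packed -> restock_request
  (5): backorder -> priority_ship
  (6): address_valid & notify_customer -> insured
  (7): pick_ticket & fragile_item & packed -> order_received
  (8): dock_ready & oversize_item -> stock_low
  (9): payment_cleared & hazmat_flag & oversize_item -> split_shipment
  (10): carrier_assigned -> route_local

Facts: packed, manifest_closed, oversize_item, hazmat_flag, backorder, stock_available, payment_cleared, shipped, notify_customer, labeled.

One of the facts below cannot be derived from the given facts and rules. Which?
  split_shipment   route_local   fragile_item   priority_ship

route_local

Round 1 fires (4), (5), (9), giving restock_request, priority_ship, split_shipment.
Round 2 fires (1), (2), giving pick_ticket, fragile_item.
Round 3 fires (7), giving order_received.
Derived: priority_ship (round 1), fragile_item (round 2), split_shipment (round 1). route_local never appears in any round.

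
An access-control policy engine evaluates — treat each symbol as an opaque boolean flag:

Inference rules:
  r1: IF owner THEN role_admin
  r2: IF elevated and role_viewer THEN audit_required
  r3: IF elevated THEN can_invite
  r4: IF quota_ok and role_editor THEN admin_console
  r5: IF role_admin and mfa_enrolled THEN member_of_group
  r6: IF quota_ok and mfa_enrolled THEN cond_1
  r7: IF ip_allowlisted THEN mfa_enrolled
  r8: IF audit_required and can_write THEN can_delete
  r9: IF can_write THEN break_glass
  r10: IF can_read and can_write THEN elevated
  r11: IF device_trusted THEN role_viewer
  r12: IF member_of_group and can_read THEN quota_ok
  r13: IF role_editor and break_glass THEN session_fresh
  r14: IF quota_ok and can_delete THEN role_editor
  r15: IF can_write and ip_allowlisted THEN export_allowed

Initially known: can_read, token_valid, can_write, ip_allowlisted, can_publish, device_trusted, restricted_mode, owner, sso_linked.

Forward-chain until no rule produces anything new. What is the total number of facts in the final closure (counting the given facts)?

[1] r1 [IF owner THEN role_admin]; r7 [IF ip_allowlisted THEN mfa_enrolled]; r9 [IF can_write THEN break_glass]; r10 [IF can_read and can_write THEN elevated]; r11 [IF device_trusted THEN role_viewer]; r15 [IF can_write and ip_allowlisted THEN export_allowed]. ⇒ new: role_admin, mfa_enrolled, break_glass, elevated, role_viewer, export_allowed.
[2] r2 [IF elevated and role_viewer THEN audit_required]; r3 [IF elevated THEN can_invite]; r5 [IF role_admin and mfa_enrolled THEN member_of_group]. ⇒ new: audit_required, can_invite, member_of_group.
[3] r8 [IF audit_required and can_write THEN can_delete]; r12 [IF member_of_group and can_read THEN quota_ok]. ⇒ new: can_delete, quota_ok.
[4] r6 [IF quota_ok and mfa_enrolled THEN cond_1]; r14 [IF quota_ok and can_delete THEN role_editor]. ⇒ new: cond_1, role_editor.
[5] r4 [IF quota_ok and role_editor THEN admin_console]; r13 [IF role_editor and break_glass THEN session_fresh]. ⇒ new: admin_console, session_fresh.
Closure: {admin_console, audit_required, break_glass, can_delete, can_invite, can_publish, can_read, can_write, cond_1, device_trusted, elevated, export_allowed, ip_allowlisted, member_of_group, mfa_enrolled, owner, quota_ok, restricted_mode, role_admin, role_editor, role_viewer, session_fresh, sso_linked, token_valid} — 24 facts.

24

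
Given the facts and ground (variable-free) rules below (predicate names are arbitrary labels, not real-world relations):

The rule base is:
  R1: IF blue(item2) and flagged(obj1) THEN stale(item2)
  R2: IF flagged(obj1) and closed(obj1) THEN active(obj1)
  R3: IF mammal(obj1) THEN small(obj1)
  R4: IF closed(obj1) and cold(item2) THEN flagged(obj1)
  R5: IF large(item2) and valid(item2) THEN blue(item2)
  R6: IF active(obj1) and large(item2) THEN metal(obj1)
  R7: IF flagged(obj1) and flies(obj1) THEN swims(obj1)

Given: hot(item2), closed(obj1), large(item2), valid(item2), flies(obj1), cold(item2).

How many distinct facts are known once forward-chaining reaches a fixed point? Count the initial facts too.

Round 1: R4 [IF closed(obj1) and cold(item2) THEN flagged(obj1)]; R5 [IF large(item2) and valid(item2) THEN blue(item2)]. Adds flagged(obj1), blue(item2).
Round 2: R1 [IF blue(item2) and flagged(obj1) THEN stale(item2)]; R2 [IF flagged(obj1) and closed(obj1) THEN active(obj1)]; R7 [IF flagged(obj1) and flies(obj1) THEN swims(obj1)]. Adds stale(item2), active(obj1), swims(obj1).
Round 3: R6 [IF active(obj1) and large(item2) THEN metal(obj1)]. Adds metal(obj1).
Closure: {active(obj1), blue(item2), closed(obj1), cold(item2), flagged(obj1), flies(obj1), hot(item2), large(item2), metal(obj1), stale(item2), swims(obj1), valid(item2)} — 12 facts.

12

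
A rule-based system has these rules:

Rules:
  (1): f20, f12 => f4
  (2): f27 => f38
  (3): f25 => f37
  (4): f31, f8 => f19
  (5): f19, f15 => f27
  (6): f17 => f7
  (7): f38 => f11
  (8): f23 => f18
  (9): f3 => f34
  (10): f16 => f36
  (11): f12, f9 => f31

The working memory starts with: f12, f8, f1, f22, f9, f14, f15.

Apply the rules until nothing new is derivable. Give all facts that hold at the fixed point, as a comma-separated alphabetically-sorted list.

f1, f11, f12, f14, f15, f19, f22, f27, f31, f38, f8, f9

Round 1 fires (11), giving f31.
Round 2 fires (4), giving f19.
Round 3 fires (5), giving f27.
Round 4 fires (2), giving f38.
Round 5 fires (7), giving f11.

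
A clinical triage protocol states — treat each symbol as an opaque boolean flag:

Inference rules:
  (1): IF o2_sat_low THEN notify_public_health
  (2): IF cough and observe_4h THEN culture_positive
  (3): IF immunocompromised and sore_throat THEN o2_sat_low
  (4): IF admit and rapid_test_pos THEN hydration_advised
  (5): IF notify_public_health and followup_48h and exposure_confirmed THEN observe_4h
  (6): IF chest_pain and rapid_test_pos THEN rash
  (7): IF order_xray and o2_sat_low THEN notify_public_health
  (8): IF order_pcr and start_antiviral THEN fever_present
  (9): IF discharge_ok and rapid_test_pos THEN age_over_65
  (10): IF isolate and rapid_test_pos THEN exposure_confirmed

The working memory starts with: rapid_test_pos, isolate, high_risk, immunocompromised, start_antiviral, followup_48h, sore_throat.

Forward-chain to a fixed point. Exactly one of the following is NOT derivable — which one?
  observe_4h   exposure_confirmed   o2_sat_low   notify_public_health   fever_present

fever_present

Round 1 fires (3), (10), giving o2_sat_low, exposure_confirmed.
Round 2 fires (1), giving notify_public_health.
Round 3 fires (5), giving observe_4h.
Derived: exposure_confirmed (round 1), notify_public_health (round 2), observe_4h (round 3), o2_sat_low (round 1). fever_present never appears in any round.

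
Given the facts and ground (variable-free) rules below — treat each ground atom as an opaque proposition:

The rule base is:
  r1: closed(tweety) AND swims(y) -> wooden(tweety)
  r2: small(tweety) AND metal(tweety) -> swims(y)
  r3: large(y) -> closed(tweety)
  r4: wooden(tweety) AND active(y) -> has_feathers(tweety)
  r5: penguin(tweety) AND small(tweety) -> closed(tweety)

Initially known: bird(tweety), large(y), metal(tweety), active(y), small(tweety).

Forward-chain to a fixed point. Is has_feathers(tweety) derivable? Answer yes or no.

Round 1: r2 [small(tweety) AND metal(tweety) -> swims(y)]; r3 [large(y) -> closed(tweety)]. New: swims(y), closed(tweety).
Round 2: r1 [closed(tweety) AND swims(y) -> wooden(tweety)]. New: wooden(tweety).
Round 3: r4 [wooden(tweety) AND active(y) -> has_feathers(tweety)]. New: has_feathers(tweety).
has_feathers(tweety) appears in round 3, so it is derivable.

yes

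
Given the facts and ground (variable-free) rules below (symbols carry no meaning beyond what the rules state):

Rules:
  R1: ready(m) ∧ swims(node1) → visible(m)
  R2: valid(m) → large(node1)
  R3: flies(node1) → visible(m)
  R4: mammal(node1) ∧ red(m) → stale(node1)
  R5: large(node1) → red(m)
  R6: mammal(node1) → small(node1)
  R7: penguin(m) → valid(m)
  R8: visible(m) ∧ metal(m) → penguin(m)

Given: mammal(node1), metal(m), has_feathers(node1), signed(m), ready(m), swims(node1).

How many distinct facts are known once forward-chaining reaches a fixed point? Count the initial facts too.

13

Round 1: R1 [ready(m) ∧ swims(node1) → visible(m)]; R6 [mammal(node1) → small(node1)]. Adds visible(m), small(node1).
Round 2: R8 [visible(m) ∧ metal(m) → penguin(m)]. Adds penguin(m).
Round 3: R7 [penguin(m) → valid(m)]. Adds valid(m).
Round 4: R2 [valid(m) → large(node1)]. Adds large(node1).
Round 5: R5 [large(node1) → red(m)]. Adds red(m).
Round 6: R4 [mammal(node1) ∧ red(m) → stale(node1)]. Adds stale(node1).
Closure: {has_feathers(node1), large(node1), mammal(node1), metal(m), penguin(m), ready(m), red(m), signed(m), small(node1), stale(node1), swims(node1), valid(m), visible(m)} — 13 facts.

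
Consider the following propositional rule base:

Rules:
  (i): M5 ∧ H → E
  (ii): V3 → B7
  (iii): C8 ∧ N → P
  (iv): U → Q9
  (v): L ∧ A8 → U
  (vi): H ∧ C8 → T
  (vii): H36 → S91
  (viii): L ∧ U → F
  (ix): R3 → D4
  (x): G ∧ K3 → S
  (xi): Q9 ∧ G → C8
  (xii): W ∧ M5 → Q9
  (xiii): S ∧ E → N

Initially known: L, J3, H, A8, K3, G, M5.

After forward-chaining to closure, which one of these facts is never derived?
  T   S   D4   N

Round 1 — (i), (v), (x), derive E, U, S.
Round 2 — (iv), (viii), (xiii), derive Q9, F, N.
Round 3 — (xi), derive C8.
Round 4 — (iii), (vi), derive P, T.
Derived: N (round 2), S (round 1), T (round 4). D4 never appears in any round.

D4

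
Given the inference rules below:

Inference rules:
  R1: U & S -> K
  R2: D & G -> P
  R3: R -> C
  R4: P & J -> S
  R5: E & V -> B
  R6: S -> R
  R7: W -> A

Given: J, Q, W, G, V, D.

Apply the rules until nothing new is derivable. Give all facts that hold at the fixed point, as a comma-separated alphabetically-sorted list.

A, C, D, G, J, P, Q, R, S, V, W

Round 1: R2 [D & G -> P]; R7 [W -> A]. Adds P, A.
Round 2: R4 [P & J -> S]. Adds S.
Round 3: R6 [S -> R]. Adds R.
Round 4: R3 [R -> C]. Adds C.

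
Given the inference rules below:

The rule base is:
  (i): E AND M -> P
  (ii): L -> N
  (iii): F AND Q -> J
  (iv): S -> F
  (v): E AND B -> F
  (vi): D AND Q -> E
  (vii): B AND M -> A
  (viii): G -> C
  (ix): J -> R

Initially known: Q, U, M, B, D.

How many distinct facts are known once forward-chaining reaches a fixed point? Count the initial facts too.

11

Round 1: (vi) [D AND Q -> E]; (vii) [B AND M -> A]. Adds E, A.
Round 2: (i) [E AND M -> P]; (v) [E AND B -> F]. Adds P, F.
Round 3: (iii) [F AND Q -> J]. Adds J.
Round 4: (ix) [J -> R]. Adds R.
Closure: {A, B, D, E, F, J, M, P, Q, R, U} — 11 facts.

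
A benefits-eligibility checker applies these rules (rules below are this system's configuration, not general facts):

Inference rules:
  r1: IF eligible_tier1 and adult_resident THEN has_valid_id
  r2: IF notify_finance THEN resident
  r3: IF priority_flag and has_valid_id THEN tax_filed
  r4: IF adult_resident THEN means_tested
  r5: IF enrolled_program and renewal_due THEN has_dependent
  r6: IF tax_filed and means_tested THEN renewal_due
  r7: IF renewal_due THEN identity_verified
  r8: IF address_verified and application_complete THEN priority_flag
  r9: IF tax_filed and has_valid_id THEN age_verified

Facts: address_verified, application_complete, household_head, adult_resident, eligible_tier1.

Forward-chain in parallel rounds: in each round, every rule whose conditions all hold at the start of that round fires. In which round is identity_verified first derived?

Round 1 fires r1, r4, r8, giving has_valid_id, means_tested, priority_flag.
Round 2 fires r3, giving tax_filed.
Round 3 fires r6, r9, giving renewal_due, age_verified.
Round 4 fires r7, giving identity_verified.
identity_verified first appears in round 4.

4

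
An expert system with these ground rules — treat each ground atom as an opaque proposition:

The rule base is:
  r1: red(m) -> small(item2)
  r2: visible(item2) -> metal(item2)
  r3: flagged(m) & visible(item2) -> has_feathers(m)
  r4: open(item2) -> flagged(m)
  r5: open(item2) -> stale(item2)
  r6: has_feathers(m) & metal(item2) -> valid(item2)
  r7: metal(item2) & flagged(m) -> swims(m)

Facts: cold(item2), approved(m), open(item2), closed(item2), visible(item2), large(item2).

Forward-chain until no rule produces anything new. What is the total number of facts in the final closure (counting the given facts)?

12

Round 1: r2 [visible(item2) -> metal(item2)]; r4 [open(item2) -> flagged(m)]; r5 [open(item2) -> stale(item2)]. New: metal(item2), flagged(m), stale(item2).
Round 2: r3 [flagged(m) & visible(item2) -> has_feathers(m)]; r7 [metal(item2) & flagged(m) -> swims(m)]. New: has_feathers(m), swims(m).
Round 3: r6 [has_feathers(m) & metal(item2) -> valid(item2)]. New: valid(item2).
Closure: {approved(m), closed(item2), cold(item2), flagged(m), has_feathers(m), large(item2), metal(item2), open(item2), stale(item2), swims(m), valid(item2), visible(item2)} — 12 facts.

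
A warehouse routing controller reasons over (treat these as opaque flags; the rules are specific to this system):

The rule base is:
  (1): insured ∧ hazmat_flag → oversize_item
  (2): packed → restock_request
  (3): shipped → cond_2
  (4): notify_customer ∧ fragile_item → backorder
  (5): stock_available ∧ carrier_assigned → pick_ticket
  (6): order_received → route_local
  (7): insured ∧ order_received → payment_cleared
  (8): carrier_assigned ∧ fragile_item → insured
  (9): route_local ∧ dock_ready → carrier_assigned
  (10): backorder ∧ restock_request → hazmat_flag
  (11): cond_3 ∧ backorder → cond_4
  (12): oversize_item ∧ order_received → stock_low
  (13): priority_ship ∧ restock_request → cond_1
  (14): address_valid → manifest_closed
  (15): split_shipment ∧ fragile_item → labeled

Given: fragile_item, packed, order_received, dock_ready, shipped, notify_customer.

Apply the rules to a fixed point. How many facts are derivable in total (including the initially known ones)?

16

[1] (2) [packed → restock_request]; (3) [shipped → cond_2]; (4) [notify_customer ∧ fragile_item → backorder]; (6) [order_received → route_local]. ⇒ new: restock_request, cond_2, backorder, route_local.
[2] (9) [route_local ∧ dock_ready → carrier_assigned]; (10) [backorder ∧ restock_request → hazmat_flag]. ⇒ new: carrier_assigned, hazmat_flag.
[3] (8) [carrier_assigned ∧ fragile_item → insured]. ⇒ new: insured.
[4] (1) [insured ∧ hazmat_flag → oversize_item]; (7) [insured ∧ order_received → payment_cleared]. ⇒ new: oversize_item, payment_cleared.
[5] (12) [oversize_item ∧ order_received → stock_low]. ⇒ new: stock_low.
Closure: {backorder, carrier_assigned, cond_2, dock_ready, fragile_item, hazmat_flag, insured, notify_customer, order_received, oversize_item, packed, payment_cleared, restock_request, route_local, shipped, stock_low} — 16 facts.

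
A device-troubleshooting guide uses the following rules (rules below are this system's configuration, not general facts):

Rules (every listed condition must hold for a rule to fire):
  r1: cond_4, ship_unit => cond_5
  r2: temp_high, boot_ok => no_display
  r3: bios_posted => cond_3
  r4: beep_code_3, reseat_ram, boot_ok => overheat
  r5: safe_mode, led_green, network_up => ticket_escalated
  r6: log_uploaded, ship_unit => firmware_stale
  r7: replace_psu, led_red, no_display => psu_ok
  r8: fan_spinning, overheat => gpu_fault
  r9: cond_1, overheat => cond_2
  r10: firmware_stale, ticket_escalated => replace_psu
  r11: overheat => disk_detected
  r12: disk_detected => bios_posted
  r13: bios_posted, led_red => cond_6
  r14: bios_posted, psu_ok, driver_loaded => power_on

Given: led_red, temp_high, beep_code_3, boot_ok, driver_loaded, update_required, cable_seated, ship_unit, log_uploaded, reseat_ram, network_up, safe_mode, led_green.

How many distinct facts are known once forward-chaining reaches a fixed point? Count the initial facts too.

24

Round 1 — r2, r4, r5, r6, derive no_display, overheat, ticket_escalated, firmware_stale.
Round 2 — r10, r11, derive replace_psu, disk_detected.
Round 3 — r7, r12, derive psu_ok, bios_posted.
Round 4 — r3, r13, r14, derive cond_3, cond_6, power_on.
Closure: {beep_code_3, bios_posted, boot_ok, cable_seated, cond_3, cond_6, disk_detected, driver_loaded, firmware_stale, led_green, led_red, log_uploaded, network_up, no_display, overheat, power_on, psu_ok, replace_psu, reseat_ram, safe_mode, ship_unit, temp_high, ticket_escalated, update_required} — 24 facts.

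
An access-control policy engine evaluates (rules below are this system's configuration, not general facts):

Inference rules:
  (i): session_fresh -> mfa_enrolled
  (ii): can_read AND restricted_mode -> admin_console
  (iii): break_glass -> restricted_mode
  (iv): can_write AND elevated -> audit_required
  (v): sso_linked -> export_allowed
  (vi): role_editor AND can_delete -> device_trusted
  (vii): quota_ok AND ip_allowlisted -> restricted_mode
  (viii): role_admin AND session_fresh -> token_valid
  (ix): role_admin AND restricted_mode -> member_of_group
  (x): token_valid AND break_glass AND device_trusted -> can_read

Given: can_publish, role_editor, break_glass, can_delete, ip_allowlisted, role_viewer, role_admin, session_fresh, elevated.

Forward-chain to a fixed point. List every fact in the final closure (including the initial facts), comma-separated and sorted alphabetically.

[1] (i) [session_fresh -> mfa_enrolled]; (iii) [break_glass -> restricted_mode]; (vi) [role_editor AND can_delete -> device_trusted]; (viii) [role_admin AND session_fresh -> token_valid]. ⇒ new: mfa_enrolled, restricted_mode, device_trusted, token_valid.
[2] (ix) [role_admin AND restricted_mode -> member_of_group]; (x) [token_valid AND break_glass AND device_trusted -> can_read]. ⇒ new: member_of_group, can_read.
[3] (ii) [can_read AND restricted_mode -> admin_console]. ⇒ new: admin_console.

admin_console, break_glass, can_delete, can_publish, can_read, device_trusted, elevated, ip_allowlisted, member_of_group, mfa_enrolled, restricted_mode, role_admin, role_editor, role_viewer, session_fresh, token_valid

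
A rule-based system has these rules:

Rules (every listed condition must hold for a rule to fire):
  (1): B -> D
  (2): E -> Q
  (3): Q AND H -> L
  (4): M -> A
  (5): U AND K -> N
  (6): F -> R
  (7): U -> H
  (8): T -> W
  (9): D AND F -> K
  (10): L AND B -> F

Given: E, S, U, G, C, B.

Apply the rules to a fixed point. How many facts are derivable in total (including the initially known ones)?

14

Round 1 — (1), (2), (7), derive D, Q, H.
Round 2 — (3), derive L.
Round 3 — (10), derive F.
Round 4 — (6), (9), derive R, K.
Round 5 — (5), derive N.
Closure: {B, C, D, E, F, G, H, K, L, N, Q, R, S, U} — 14 facts.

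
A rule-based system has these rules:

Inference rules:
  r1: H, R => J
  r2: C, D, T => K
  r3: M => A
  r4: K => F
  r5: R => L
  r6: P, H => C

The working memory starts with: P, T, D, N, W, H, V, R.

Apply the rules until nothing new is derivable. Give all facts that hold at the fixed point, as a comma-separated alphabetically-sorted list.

C, D, F, H, J, K, L, N, P, R, T, V, W

Round 1: r1 [H, R => J]; r5 [R => L]; r6 [P, H => C]. Adds J, L, C.
Round 2: r2 [C, D, T => K]. Adds K.
Round 3: r4 [K => F]. Adds F.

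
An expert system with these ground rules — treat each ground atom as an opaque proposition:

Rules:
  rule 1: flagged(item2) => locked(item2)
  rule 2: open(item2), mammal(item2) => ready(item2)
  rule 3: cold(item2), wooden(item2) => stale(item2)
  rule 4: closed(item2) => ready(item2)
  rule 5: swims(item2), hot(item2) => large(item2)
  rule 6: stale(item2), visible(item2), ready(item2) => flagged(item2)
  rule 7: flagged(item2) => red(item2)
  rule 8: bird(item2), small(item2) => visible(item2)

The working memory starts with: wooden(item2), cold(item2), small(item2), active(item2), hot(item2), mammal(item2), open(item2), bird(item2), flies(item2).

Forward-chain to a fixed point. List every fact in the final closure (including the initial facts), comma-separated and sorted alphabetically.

Round 1: rule 2 [open(item2), mammal(item2) => ready(item2)]; rule 3 [cold(item2), wooden(item2) => stale(item2)]; rule 8 [bird(item2), small(item2) => visible(item2)]. Adds ready(item2), stale(item2), visible(item2).
Round 2: rule 6 [stale(item2), visible(item2), ready(item2) => flagged(item2)]. Adds flagged(item2).
Round 3: rule 1 [flagged(item2) => locked(item2)]; rule 7 [flagged(item2) => red(item2)]. Adds locked(item2), red(item2).

active(item2), bird(item2), cold(item2), flagged(item2), flies(item2), hot(item2), locked(item2), mammal(item2), open(item2), ready(item2), red(item2), small(item2), stale(item2), visible(item2), wooden(item2)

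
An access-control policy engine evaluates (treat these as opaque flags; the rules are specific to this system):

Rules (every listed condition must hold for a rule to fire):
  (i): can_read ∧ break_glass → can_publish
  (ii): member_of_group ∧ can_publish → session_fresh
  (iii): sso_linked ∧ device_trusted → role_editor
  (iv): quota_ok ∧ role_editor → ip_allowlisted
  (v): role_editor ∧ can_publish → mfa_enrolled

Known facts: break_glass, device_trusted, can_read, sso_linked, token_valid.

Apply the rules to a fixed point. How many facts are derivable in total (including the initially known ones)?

8

Round 1: (i) [can_read ∧ break_glass → can_publish]; (iii) [sso_linked ∧ device_trusted → role_editor]. New: can_publish, role_editor.
Round 2: (v) [role_editor ∧ can_publish → mfa_enrolled]. New: mfa_enrolled.
Closure: {break_glass, can_publish, can_read, device_trusted, mfa_enrolled, role_editor, sso_linked, token_valid} — 8 facts.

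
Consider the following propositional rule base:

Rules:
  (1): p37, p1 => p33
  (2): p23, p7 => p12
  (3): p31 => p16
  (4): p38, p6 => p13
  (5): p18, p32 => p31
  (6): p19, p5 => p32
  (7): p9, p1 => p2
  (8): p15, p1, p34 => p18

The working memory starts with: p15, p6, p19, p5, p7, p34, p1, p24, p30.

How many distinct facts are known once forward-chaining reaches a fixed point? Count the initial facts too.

13

[1] (6) [p19, p5 => p32]; (8) [p15, p1, p34 => p18]. ⇒ new: p32, p18.
[2] (5) [p18, p32 => p31]. ⇒ new: p31.
[3] (3) [p31 => p16]. ⇒ new: p16.
Closure: {p1, p15, p16, p18, p19, p24, p30, p31, p32, p34, p5, p6, p7} — 13 facts.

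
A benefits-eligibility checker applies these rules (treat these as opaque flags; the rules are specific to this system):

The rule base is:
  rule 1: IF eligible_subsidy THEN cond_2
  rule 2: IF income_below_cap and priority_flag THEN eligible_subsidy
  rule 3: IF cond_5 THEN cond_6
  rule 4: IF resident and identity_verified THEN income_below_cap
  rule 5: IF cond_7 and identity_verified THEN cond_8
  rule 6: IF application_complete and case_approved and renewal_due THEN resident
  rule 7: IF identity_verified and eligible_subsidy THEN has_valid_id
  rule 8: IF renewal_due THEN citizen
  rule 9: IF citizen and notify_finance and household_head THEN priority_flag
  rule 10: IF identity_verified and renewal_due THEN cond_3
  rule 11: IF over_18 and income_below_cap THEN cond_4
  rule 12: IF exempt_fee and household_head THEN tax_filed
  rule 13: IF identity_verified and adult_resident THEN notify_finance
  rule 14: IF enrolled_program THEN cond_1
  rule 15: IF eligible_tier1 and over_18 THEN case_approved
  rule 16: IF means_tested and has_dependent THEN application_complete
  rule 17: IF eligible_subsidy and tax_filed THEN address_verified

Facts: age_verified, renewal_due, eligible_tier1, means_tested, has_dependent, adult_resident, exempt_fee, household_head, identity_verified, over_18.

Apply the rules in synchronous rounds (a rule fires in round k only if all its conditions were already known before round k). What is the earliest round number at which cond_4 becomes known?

Round 1: rule 8 [IF renewal_due THEN citizen]; rule 10 [IF identity_verified and renewal_due THEN cond_3]; rule 12 [IF exempt_fee and household_head THEN tax_filed]; rule 13 [IF identity_verified and adult_resident THEN notify_finance]; rule 15 [IF eligible_tier1 and over_18 THEN case_approved]; rule 16 [IF means_tested and has_dependent THEN application_complete]. Adds citizen, cond_3, tax_filed, notify_finance, case_approved, application_complete.
Round 2: rule 6 [IF application_complete and case_approved and renewal_due THEN resident]; rule 9 [IF citizen and notify_finance and household_head THEN priority_flag]. Adds resident, priority_flag.
Round 3: rule 4 [IF resident and identity_verified THEN income_below_cap]. Adds income_below_cap.
Round 4: rule 2 [IF income_below_cap and priority_flag THEN eligible_subsidy]; rule 11 [IF over_18 and income_below_cap THEN cond_4]. Adds eligible_subsidy, cond_4.
cond_4 first appears in round 4.

4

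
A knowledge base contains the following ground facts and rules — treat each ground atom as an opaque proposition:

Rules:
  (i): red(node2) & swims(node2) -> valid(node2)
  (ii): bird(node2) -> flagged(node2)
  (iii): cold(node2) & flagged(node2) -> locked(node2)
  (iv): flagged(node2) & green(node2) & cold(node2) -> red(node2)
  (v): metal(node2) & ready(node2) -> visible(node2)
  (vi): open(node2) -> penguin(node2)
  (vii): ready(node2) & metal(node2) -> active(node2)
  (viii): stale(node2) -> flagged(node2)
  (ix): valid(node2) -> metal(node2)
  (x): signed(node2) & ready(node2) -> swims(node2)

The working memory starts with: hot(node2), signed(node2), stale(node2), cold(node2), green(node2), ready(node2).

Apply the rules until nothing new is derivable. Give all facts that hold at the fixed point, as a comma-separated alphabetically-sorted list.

active(node2), cold(node2), flagged(node2), green(node2), hot(node2), locked(node2), metal(node2), ready(node2), red(node2), signed(node2), stale(node2), swims(node2), valid(node2), visible(node2)

Round 1: (viii) [stale(node2) -> flagged(node2)]; (x) [signed(node2) & ready(node2) -> swims(node2)]. Adds flagged(node2), swims(node2).
Round 2: (iii) [cold(node2) & flagged(node2) -> locked(node2)]; (iv) [flagged(node2) & green(node2) & cold(node2) -> red(node2)]. Adds locked(node2), red(node2).
Round 3: (i) [red(node2) & swims(node2) -> valid(node2)]. Adds valid(node2).
Round 4: (ix) [valid(node2) -> metal(node2)]. Adds metal(node2).
Round 5: (v) [metal(node2) & ready(node2) -> visible(node2)]; (vii) [ready(node2) & metal(node2) -> active(node2)]. Adds visible(node2), active(node2).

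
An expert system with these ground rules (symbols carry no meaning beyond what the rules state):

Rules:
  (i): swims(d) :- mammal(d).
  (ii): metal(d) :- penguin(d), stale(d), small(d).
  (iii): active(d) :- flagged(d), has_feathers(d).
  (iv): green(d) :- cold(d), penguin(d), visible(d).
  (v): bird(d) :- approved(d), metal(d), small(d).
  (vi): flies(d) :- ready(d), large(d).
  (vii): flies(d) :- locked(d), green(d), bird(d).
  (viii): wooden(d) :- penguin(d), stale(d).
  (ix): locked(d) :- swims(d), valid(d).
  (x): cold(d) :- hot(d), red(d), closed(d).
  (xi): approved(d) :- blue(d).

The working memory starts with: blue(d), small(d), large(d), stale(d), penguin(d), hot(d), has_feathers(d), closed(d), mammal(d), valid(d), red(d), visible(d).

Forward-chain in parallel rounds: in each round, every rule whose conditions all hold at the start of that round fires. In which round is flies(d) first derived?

3

Round 1: (i) [swims(d) :- mammal(d).]; (ii) [metal(d) :- penguin(d), stale(d), small(d).]; (viii) [wooden(d) :- penguin(d), stale(d).]; (x) [cold(d) :- hot(d), red(d), closed(d).]; (xi) [approved(d) :- blue(d).]. New: swims(d), metal(d), wooden(d), cold(d), approved(d).
Round 2: (iv) [green(d) :- cold(d), penguin(d), visible(d).]; (v) [bird(d) :- approved(d), metal(d), small(d).]; (ix) [locked(d) :- swims(d), valid(d).]. New: green(d), bird(d), locked(d).
Round 3: (vii) [flies(d) :- locked(d), green(d), bird(d).]. New: flies(d).
flies(d) first appears in round 3.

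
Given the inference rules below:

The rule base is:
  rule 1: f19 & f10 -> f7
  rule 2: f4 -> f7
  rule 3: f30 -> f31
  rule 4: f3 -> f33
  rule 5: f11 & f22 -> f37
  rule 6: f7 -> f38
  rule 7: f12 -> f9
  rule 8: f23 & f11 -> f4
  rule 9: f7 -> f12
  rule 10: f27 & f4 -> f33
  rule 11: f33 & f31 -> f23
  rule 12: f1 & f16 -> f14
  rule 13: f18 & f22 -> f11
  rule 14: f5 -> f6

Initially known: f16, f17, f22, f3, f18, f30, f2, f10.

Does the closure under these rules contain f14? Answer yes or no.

[1] rule 3 [f30 -> f31]; rule 4 [f3 -> f33]; rule 13 [f18 & f22 -> f11]. ⇒ new: f31, f33, f11.
[2] rule 5 [f11 & f22 -> f37]; rule 11 [f33 & f31 -> f23]. ⇒ new: f37, f23.
[3] rule 8 [f23 & f11 -> f4]. ⇒ new: f4.
[4] rule 2 [f4 -> f7]. ⇒ new: f7.
[5] rule 6 [f7 -> f38]; rule 9 [f7 -> f12]. ⇒ new: f38, f12.
[6] rule 7 [f12 -> f9]. ⇒ new: f9.
Fixed point reached. f14 is concluded only by rule 12; rule 12 needs f1 (never derived).

no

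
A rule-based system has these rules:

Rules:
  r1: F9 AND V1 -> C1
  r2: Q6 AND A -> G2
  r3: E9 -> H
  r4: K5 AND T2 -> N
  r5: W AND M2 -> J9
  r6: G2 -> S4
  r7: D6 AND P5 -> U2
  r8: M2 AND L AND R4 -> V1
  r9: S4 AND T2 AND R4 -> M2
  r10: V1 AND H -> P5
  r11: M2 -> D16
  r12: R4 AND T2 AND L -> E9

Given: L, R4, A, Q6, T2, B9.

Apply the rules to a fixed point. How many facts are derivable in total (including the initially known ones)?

14

Round 1: r2 [Q6 AND A -> G2]; r12 [R4 AND T2 AND L -> E9]. Adds G2, E9.
Round 2: r3 [E9 -> H]; r6 [G2 -> S4]. Adds H, S4.
Round 3: r9 [S4 AND T2 AND R4 -> M2]. Adds M2.
Round 4: r8 [M2 AND L AND R4 -> V1]; r11 [M2 -> D16]. Adds V1, D16.
Round 5: r10 [V1 AND H -> P5]. Adds P5.
Closure: {A, B9, D16, E9, G2, H, L, M2, P5, Q6, R4, S4, T2, V1} — 14 facts.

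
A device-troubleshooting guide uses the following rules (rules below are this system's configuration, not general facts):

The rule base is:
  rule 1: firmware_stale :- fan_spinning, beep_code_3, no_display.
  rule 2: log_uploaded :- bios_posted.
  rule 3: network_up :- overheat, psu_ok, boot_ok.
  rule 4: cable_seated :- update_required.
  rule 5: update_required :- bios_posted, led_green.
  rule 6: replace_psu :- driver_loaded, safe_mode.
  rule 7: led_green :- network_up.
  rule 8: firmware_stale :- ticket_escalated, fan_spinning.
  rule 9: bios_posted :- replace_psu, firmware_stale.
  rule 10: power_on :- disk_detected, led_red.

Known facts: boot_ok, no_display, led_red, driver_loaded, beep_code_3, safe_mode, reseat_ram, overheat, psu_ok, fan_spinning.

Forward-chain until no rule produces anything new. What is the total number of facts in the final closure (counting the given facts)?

18

[1] rule 1 [firmware_stale :- fan_spinning, beep_code_3, no_display.]; rule 3 [network_up :- overheat, psu_ok, boot_ok.]; rule 6 [replace_psu :- driver_loaded, safe_mode.]. ⇒ new: firmware_stale, network_up, replace_psu.
[2] rule 7 [led_green :- network_up.]; rule 9 [bios_posted :- replace_psu, firmware_stale.]. ⇒ new: led_green, bios_posted.
[3] rule 2 [log_uploaded :- bios_posted.]; rule 5 [update_required :- bios_posted, led_green.]. ⇒ new: log_uploaded, update_required.
[4] rule 4 [cable_seated :- update_required.]. ⇒ new: cable_seated.
Closure: {beep_code_3, bios_posted, boot_ok, cable_seated, driver_loaded, fan_spinning, firmware_stale, led_green, led_red, log_uploaded, network_up, no_display, overheat, psu_ok, replace_psu, reseat_ram, safe_mode, update_required} — 18 facts.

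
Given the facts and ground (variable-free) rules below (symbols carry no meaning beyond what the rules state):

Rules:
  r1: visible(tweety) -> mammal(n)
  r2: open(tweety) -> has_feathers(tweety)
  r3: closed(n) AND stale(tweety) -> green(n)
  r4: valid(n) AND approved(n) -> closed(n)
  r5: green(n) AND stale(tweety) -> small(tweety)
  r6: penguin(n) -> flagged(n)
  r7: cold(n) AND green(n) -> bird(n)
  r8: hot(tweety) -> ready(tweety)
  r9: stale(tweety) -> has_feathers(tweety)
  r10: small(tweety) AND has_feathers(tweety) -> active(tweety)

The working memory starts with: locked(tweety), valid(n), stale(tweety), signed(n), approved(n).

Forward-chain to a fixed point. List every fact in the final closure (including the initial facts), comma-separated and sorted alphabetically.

active(tweety), approved(n), closed(n), green(n), has_feathers(tweety), locked(tweety), signed(n), small(tweety), stale(tweety), valid(n)

Round 1 — r4, r9, derive closed(n), has_feathers(tweety).
Round 2 — r3, derive green(n).
Round 3 — r5, derive small(tweety).
Round 4 — r10, derive active(tweety).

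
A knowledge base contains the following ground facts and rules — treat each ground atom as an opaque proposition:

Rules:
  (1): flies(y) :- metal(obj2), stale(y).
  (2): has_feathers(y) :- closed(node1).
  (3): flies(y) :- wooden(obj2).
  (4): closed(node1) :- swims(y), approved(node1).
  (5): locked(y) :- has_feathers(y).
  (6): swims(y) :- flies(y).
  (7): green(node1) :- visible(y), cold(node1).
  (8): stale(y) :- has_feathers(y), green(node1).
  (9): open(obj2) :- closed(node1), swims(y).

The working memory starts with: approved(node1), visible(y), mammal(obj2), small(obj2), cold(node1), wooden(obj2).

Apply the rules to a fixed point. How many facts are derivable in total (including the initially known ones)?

14

Round 1: (3) [flies(y) :- wooden(obj2).]; (7) [green(node1) :- visible(y), cold(node1).]. New: flies(y), green(node1).
Round 2: (6) [swims(y) :- flies(y).]. New: swims(y).
Round 3: (4) [closed(node1) :- swims(y), approved(node1).]. New: closed(node1).
Round 4: (2) [has_feathers(y) :- closed(node1).]; (9) [open(obj2) :- closed(node1), swims(y).]. New: has_feathers(y), open(obj2).
Round 5: (5) [locked(y) :- has_feathers(y).]; (8) [stale(y) :- has_feathers(y), green(node1).]. New: locked(y), stale(y).
Closure: {approved(node1), closed(node1), cold(node1), flies(y), green(node1), has_feathers(y), locked(y), mammal(obj2), open(obj2), small(obj2), stale(y), swims(y), visible(y), wooden(obj2)} — 14 facts.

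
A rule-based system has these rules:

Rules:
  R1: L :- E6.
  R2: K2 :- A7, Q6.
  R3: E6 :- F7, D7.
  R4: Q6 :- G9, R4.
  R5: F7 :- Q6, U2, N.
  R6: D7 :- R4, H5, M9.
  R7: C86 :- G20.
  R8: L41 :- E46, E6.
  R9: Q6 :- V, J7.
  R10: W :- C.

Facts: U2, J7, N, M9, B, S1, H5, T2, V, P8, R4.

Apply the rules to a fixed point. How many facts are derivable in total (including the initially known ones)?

16

Round 1 — R6, R9, derive D7, Q6.
Round 2 — R5, derive F7.
Round 3 — R3, derive E6.
Round 4 — R1, derive L.
Closure: {B, D7, E6, F7, H5, J7, L, M9, N, P8, Q6, R4, S1, T2, U2, V} — 16 facts.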